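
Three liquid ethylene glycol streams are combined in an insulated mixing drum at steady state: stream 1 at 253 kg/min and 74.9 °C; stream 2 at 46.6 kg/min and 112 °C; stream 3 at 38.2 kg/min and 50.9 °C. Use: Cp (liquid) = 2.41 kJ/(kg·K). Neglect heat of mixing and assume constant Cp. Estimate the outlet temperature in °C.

T_out = 77.3 °C

Energy balance with Q = 0: Σ ṁᵢCp,ᵢ(T_out − Tᵢ) = 0
T_out = Σ ṁᵢCp,ᵢTᵢ / Σ ṁᵢCp,ᵢ
      = 62933 / 814.1 = 77.304 °C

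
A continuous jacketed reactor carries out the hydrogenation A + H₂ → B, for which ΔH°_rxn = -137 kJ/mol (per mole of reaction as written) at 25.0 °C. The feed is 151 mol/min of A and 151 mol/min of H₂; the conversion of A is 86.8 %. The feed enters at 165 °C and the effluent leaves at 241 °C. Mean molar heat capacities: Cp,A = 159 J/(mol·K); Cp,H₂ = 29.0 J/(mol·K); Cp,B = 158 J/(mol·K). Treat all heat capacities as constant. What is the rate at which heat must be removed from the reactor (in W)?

Q_out = 277000 W

Extent of reaction ξ = 0.868 × 151 = 131.07 mol/min
Reaction term: ξ·ΔH°_rxn = 131.07 × -137 = -17956 kJ/min
Sensible, feed 165→25 °C: -3974.3 kJ/min
Outlet flows (mol/min): A 19.932, H₂ 19.932, B 131.07
Sensible, products 25→241 °C: 5282.5 kJ/min
Q = ΔH = -16648 kJ/min = -277.47 kW
Heat removed = 277470 W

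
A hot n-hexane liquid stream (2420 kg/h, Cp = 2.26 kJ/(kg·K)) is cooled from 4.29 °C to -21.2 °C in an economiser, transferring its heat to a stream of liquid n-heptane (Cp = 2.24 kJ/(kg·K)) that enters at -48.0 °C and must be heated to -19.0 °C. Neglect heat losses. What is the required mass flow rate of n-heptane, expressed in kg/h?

ṁ_c = 2150 kg/h

Heat released by hot stream: Q = 2420 × 2.26 × (4.29 − -21.2) = 139410 kJ/h
Energy balance on cold side (adiabatic exchanger): Q = ṁ_c·Cp_c·(T_c,out − T_c,in)
ṁ_c = 139410 / [2.24 × (-19.0 − -48.0)] = 2146.1 kg/h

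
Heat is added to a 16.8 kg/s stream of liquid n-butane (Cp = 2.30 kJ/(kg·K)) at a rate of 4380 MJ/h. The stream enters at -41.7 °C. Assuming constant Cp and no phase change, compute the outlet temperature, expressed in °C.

T_out = -10.2 °C

Q = 4380 MJ/h = 1216.7 kJ/s
ΔT = Q/(ṁ·Cp) = 1216.7/(16.8×2.30) = 31.487 K
T_out = -41.7 + 31.487 = -10.213 °C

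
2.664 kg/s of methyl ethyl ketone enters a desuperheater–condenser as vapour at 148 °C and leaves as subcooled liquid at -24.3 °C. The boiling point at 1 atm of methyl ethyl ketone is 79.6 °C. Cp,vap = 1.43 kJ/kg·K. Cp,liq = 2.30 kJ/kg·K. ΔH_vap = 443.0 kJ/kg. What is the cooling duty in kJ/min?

vapour 148→79.6 °C: -97.812 kJ/kg
condensation at 79.6 °C: -443 kJ/kg
liquid 79.6→-24.3 °C: -238.97 kJ/kg
Δh = -97.812 + -443 + -238.97 = -779.78 kJ/kg
Q = ṁ·Δh = 2.664 kg/s × -779.78 kJ/kg = -2077.3 kJ/s
|Q| = 2077.3 kW = 124640 kJ/min

Q_c = 125000 kJ/min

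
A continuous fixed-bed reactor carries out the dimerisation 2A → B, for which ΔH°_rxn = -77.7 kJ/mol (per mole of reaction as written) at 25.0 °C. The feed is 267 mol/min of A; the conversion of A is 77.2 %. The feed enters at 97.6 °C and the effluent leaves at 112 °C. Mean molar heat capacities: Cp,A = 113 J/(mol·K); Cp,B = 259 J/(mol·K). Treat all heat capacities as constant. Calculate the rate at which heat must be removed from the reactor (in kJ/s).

Extent of reaction ξ = 0.772 × 267 / 2 = 103.06 mol/min
Reaction term: ξ·ΔH°_rxn = 103.06 × -77.7 = -8007.9 kJ/min
Sensible, feed 97.6→25 °C: -2190.4 kJ/min
Outlet flows (mol/min): A 60.876, B 103.06
Sensible, products 25→112 °C: 2920.8 kJ/min
Q = ΔH = -7277.6 kJ/min = -121.29 kW
Heat removed = 121.29 kJ/s

Q_out = 121 kJ/s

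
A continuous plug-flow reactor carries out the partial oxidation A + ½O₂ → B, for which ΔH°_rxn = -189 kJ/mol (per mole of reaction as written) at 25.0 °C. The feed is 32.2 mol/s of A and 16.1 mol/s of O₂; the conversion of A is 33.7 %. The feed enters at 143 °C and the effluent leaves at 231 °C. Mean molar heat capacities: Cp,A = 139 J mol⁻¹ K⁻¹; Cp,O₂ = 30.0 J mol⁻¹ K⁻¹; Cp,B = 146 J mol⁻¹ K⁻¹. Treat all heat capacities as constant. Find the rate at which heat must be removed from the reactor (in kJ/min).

Q_out = 97900 kJ/min

Extent of reaction ξ = 0.337 × 32.2 = 10.851 mol/s
Reaction term: ξ·ΔH°_rxn = 10.851 × -189 = -2050.9 kJ/s
Sensible, feed 143→25 °C: -585.14 kJ/s
Outlet flows (mol/s): A 21.349, O₂ 10.674, B 10.851
Sensible, products 25→231 °C: 1003.6 kJ/s
Q = ΔH = -1632.4 kJ/s = -1632.4 kW
Heat removed = 97945 kJ/min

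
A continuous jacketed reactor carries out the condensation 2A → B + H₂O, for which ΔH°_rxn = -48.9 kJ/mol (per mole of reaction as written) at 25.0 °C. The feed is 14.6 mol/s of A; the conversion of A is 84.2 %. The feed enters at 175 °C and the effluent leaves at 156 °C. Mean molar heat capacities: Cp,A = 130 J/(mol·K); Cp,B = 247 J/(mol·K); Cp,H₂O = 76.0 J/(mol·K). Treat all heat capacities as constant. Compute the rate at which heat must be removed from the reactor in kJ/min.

Q_out = 17200 kJ/min

Extent of reaction ξ = 0.842 × 14.6 / 2 = 6.1466 mol/s
Reaction term: ξ·ΔH°_rxn = 6.1466 × -48.9 = -300.57 kJ/s
Sensible, feed 175→25 °C: -284.7 kJ/s
Outlet flows (mol/s): A 2.3068, B 6.1466, H₂O 6.1466
Sensible, products 25→156 °C: 299.37 kJ/s
Q = ΔH = -285.9 kJ/s = -285.9 kW
Heat removed = 17154 kJ/min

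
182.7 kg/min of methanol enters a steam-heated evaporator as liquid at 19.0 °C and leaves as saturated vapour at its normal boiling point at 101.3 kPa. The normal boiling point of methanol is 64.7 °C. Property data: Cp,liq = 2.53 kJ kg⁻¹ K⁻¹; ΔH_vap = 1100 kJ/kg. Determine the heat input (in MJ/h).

Q = 13300 MJ/h

liquid 19.0→64.7 °C: 115.62 kJ/kg
vaporisation at 64.7 °C: 1100 kJ/kg
Δh = 115.62 + 1100 = 1215.6 kJ/kg
Q = ṁ·Δh = 182.7 kg/min × 1215.6 kJ/kg = 222090 kJ/min
|Q| = 3701.6 kW = 13326 MJ/h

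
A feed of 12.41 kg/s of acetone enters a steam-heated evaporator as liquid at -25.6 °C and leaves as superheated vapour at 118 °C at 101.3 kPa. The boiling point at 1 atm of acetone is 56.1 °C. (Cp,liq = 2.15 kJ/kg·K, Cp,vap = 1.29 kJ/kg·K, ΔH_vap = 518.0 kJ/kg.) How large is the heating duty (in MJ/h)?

Q = 34600 MJ/h

liquid -25.6→56.1 °C: 175.66 kJ/kg
vaporisation at 56.1 °C: 518 kJ/kg
vapour 56.1→118 °C: 79.851 kJ/kg
Δh = 175.66 + 518 + 79.851 = 773.51 kJ/kg
Q = ṁ·Δh = 12.41 kg/s × 773.51 kJ/kg = 9599.2 kJ/s
|Q| = 9599.2 kW = 34557 MJ/h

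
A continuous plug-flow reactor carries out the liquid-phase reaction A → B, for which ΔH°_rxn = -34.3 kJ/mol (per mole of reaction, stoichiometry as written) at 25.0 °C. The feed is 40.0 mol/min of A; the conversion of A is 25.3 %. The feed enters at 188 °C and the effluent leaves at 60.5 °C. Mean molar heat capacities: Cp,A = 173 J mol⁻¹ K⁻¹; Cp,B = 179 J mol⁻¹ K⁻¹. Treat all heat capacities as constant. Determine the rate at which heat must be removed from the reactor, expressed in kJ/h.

Extent of reaction ξ = 0.253 × 40.0 = 10.12 mol/min
Reaction term: ξ·ΔH°_rxn = 10.12 × -34.3 = -347.12 kJ/min
Sensible, feed 188→25 °C: -1128 kJ/min
Outlet flows (mol/min): A 29.88, B 10.12
Sensible, products 25→60.5 °C: 247.82 kJ/min
Q = ΔH = -1227.3 kJ/min = -20.454 kW
Heat removed = 73636 kJ/h

Q_out = 73600 kJ/h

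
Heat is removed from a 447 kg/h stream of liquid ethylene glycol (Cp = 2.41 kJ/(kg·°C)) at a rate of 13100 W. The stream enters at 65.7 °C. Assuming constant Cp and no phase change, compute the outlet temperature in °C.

Q = 13100 W = 47160 kJ/h
ΔT = Q/(ṁ·Cp) = 47160/(447×2.41) = 43.777 K
T_out = 65.7 − 43.777 = 21.923 °C

T_out = 21.9 °C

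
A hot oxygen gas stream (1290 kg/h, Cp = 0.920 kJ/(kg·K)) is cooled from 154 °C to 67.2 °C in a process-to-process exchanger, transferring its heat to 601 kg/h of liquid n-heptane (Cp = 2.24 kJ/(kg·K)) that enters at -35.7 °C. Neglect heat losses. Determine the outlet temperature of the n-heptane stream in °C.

T_c,out = 40.8 °C

Heat released by hot stream: Q = 1290 × 0.920 × (154 − 67.2) = 103010 kJ/h
Energy balance on cold side (adiabatic exchanger): Q = ṁ_c·Cp_c·(T_c,out − T_c,in)
T_c,out = -35.7 + 103010/(601 × 2.24) = 40.82 °C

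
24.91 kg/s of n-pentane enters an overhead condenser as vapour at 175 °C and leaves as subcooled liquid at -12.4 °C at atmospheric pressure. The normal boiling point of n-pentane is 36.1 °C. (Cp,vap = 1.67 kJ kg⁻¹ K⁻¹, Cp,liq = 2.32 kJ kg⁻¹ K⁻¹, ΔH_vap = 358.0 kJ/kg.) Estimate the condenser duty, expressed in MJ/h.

vapour 175→36.1 °C: -231.96 kJ/kg
condensation at 36.1 °C: -358 kJ/kg
liquid 36.1→-12.4 °C: -112.52 kJ/kg
Δh = -231.96 + -358 + -112.52 = -702.48 kJ/kg
Q = ṁ·Δh = 24.91 kg/s × -702.48 kJ/kg = -17499 kJ/s
|Q| = 17499 kW = 62996 MJ/h

Q_c = 63000 MJ/h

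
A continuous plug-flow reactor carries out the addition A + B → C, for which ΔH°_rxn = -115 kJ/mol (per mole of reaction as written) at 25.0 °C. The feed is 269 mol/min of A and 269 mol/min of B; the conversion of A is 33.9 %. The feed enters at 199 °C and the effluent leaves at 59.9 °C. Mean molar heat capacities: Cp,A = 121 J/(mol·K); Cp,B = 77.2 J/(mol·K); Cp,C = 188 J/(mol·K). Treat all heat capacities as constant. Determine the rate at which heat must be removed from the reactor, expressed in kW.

Extent of reaction ξ = 0.339 × 269 = 91.191 mol/min
Reaction term: ξ·ΔH°_rxn = 91.191 × -115 = -10487 kJ/min
Sensible, feed 199→25 °C: -9276.9 kJ/min
Outlet flows (mol/min): A 177.81, B 177.81, C 91.191
Sensible, products 25→59.9 °C: 1828.3 kJ/min
Q = ΔH = -17936 kJ/min = -298.93 kW
Heat removed = 298.93 kW

Q_out = 299 kW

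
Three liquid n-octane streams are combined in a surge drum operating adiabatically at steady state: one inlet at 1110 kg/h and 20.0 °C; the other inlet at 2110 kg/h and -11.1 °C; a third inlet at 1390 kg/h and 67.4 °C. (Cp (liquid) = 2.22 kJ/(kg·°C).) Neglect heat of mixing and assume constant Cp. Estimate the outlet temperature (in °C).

No heat crosses the boundary, so H_out = H_in.
T_out = Σ ṁᵢCp,ᵢTᵢ / Σ ṁᵢCp,ᵢ
      = 205270 / 10234 = 20.057 °C

T_out = 20.1 °C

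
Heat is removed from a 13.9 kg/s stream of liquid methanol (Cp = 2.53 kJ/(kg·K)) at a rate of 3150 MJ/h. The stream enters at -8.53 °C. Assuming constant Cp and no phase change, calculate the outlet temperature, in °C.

T_out = -33.4 °C

Q = 3150 MJ/h = 875 kJ/s
ΔT = Q/(ṁ·Cp) = 875/(13.9×2.53) = 24.881 K
T_out = -8.53 − 24.881 = -33.411 °C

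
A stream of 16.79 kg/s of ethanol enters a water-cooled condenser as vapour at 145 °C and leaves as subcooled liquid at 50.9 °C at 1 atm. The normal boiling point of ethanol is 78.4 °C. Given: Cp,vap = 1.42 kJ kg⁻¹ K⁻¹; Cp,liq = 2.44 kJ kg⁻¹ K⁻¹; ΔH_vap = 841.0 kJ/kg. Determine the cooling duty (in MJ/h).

Q_c = 60600 MJ/h

vapour 145→78.4 °C: -94.572 kJ/kg
condensation at 78.4 °C: -841 kJ/kg
liquid 78.4→50.9 °C: -67.1 kJ/kg
Δh = -94.572 + -841 + -67.1 = -1002.7 kJ/kg
Q = ṁ·Δh = 16.79 kg/s × -1002.7 kJ/kg = -16835 kJ/s
|Q| = 16835 kW = 60606 MJ/h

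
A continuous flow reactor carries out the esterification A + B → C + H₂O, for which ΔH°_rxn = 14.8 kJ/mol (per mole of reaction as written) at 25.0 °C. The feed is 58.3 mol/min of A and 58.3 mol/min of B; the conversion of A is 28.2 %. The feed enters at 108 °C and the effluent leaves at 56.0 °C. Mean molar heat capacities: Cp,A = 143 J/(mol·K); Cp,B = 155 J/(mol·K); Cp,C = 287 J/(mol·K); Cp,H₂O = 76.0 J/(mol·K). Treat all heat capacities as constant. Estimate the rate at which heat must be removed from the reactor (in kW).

Extent of reaction ξ = 0.282 × 58.3 = 16.441 mol/min
Reaction term: ξ·ΔH°_rxn = 16.441 × 14.8 = 243.32 kJ/min
Sensible, feed 108→25 °C: -1442 kJ/min
Outlet flows (mol/min): A 41.859, B 41.859, C 16.441, H₂O 16.441
Sensible, products 25→56.0 °C: 571.7 kJ/min
Q = ΔH = -626.97 kJ/min = -10.449 kW
Heat removed = 10.449 kW

Q_out = 10.4 kW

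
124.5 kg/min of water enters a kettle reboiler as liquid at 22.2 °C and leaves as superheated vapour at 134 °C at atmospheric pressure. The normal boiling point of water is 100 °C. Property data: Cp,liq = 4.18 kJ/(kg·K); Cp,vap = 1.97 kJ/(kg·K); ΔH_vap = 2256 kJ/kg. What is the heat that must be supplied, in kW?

Q = 5490 kW

liquid 22.2→100 °C: 325.2 kJ/kg
vaporisation at 100 °C: 2256 kJ/kg
vapour 100→134 °C: 66.98 kJ/kg
Δh = 325.2 + 2256 + 66.98 = 2648.2 kJ/kg
Q = ṁ·Δh = 124.5 kg/min × 2648.2 kJ/kg = 329700 kJ/min
|Q| = 5495 kW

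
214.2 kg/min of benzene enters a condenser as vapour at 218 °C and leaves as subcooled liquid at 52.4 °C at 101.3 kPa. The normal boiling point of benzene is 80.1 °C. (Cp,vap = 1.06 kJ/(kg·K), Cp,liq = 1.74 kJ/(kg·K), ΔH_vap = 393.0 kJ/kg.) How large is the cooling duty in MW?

Q_c = 2.10 MW

vapour 218→80.1 °C: -146.17 kJ/kg
condensation at 80.1 °C: -393 kJ/kg
liquid 80.1→52.4 °C: -48.198 kJ/kg
Δh = -146.17 + -393 + -48.198 = -587.37 kJ/kg
Q = ṁ·Δh = 214.2 kg/min × -587.37 kJ/kg = -125820 kJ/min
|Q| = 2096.9 kW = 2.0969 MW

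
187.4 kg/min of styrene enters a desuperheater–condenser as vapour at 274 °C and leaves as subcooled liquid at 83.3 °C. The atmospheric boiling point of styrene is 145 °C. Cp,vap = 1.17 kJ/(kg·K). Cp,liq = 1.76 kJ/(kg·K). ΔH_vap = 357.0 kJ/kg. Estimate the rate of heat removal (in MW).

Q_c = 1.93 MW

vapour 274→145 °C: -150.93 kJ/kg
condensation at 145 °C: -357 kJ/kg
liquid 145→83.3 °C: -108.59 kJ/kg
Δh = -150.93 + -357 + -108.59 = -616.52 kJ/kg
Q = ṁ·Δh = 187.4 kg/min × -616.52 kJ/kg = -115540 kJ/min
|Q| = 1925.6 kW = 1.9256 MW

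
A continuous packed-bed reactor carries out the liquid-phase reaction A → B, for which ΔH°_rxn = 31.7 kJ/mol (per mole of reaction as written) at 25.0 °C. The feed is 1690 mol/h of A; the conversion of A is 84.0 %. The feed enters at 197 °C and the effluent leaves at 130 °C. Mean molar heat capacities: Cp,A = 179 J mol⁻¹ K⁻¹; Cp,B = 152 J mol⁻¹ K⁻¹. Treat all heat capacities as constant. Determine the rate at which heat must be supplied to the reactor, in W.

Q_in = 5750 W

Extent of reaction ξ = 0.840 × 1690 = 1419.6 mol/h
Reaction term: ξ·ΔH°_rxn = 1419.6 × 31.7 = 45001 kJ/h
Sensible, feed 197→25 °C: -52032 kJ/h
Outlet flows (mol/h): A 270.4, B 1419.6
Sensible, products 25→130 °C: 27739 kJ/h
Q = ΔH = 20709 kJ/h = 5.7524 kW
Heat supplied = 5752.4 W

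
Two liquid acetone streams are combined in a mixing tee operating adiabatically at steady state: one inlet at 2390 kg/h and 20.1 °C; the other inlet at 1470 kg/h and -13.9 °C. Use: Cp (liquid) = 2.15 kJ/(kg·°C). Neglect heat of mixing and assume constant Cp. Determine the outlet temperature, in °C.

No heat crosses the boundary, so H_out = H_in.
T_out = Σ ṁᵢCp,ᵢTᵢ / Σ ṁᵢCp,ᵢ
      = 59353 / 8299 = 7.1518 °C

T_out = 7.15 °C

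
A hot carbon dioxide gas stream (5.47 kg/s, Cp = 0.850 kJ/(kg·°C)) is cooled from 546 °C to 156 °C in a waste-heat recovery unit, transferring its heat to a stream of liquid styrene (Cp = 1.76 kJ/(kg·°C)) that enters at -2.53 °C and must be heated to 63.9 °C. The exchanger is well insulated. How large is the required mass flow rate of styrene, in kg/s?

Heat released by hot stream: Q = 5.47 × 0.850 × (546 − 156) = 1813.3 kJ/s
Energy balance on cold side (adiabatic exchanger): Q = ṁ_c·Cp_c·(T_c,out − T_c,in)
ṁ_c = 1813.3 / [1.76 × (63.9 − -2.53)] = 15.509 kg/s

ṁ_c = 15.5 kg/s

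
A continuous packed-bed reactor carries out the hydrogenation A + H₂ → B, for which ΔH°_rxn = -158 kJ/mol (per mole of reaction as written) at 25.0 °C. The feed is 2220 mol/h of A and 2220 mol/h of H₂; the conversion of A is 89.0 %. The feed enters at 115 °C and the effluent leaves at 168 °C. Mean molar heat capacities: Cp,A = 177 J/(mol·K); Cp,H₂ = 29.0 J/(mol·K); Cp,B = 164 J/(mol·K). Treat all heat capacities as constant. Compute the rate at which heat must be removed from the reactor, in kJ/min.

Extent of reaction ξ = 0.890 × 2220 = 1975.8 mol/h
Reaction term: ξ·ΔH°_rxn = 1975.8 × -158 = -312180 kJ/h
Sensible, feed 115→25 °C: -41159 kJ/h
Outlet flows (mol/h): A 244.2, H₂ 244.2, B 1975.8
Sensible, products 25→168 °C: 53530 kJ/h
Q = ΔH = -299810 kJ/h = -83.279 kW
Heat removed = 4996.8 kJ/min

Q_out = 5000 kJ/min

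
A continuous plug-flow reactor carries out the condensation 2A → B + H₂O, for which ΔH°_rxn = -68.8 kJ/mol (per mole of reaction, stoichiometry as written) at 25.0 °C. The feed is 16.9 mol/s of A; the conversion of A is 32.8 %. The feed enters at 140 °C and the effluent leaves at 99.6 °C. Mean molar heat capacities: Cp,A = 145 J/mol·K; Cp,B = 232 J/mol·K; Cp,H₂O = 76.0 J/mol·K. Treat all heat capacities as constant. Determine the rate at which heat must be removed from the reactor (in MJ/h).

Q_out = 1030 MJ/h

Extent of reaction ξ = 0.328 × 16.9 / 2 = 2.7716 mol/s
Reaction term: ξ·ΔH°_rxn = 2.7716 × -68.8 = -190.69 kJ/s
Sensible, feed 140→25 °C: -281.81 kJ/s
Outlet flows (mol/s): A 11.357, B 2.7716, H₂O 2.7716
Sensible, products 25→99.6 °C: 186.53 kJ/s
Q = ΔH = -285.96 kJ/s = -285.96 kW
Heat removed = 1029.5 MJ/h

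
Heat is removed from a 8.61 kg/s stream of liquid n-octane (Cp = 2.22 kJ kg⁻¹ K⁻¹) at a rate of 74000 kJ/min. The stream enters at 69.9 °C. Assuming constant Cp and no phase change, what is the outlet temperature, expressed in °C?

Q = 74000 kJ/min = 1233.3 kJ/s
ΔT = Q/(ṁ·Cp) = 1233.3/(8.61×2.22) = 64.524 K
T_out = 69.9 − 64.524 = 5.3755 °C

T_out = 5.38 °C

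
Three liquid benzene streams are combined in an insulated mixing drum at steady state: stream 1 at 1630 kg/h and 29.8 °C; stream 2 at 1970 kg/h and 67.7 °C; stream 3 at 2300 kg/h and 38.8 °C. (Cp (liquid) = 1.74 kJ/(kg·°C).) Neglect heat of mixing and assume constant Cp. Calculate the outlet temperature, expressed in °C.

No heat crosses the boundary, so H_out = H_in.
T_out = Σ ṁᵢCp,ᵢTᵢ / Σ ṁᵢCp,ᵢ
      = 471860 / 10266 = 45.963 °C

T_out = 46.0 °C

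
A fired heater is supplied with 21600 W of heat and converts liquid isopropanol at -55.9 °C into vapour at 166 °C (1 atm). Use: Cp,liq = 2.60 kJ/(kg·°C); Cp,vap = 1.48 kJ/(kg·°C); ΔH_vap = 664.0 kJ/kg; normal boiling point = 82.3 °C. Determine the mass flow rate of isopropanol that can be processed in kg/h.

Δh = 2.60×(82.3−-55.9) + 664.0 + 1.48×(166−82.3) = 1147.2 kJ/kg
Q = 21600 W = 21.6 kJ/s = 77760 kJ/h
ṁ = Q/Δh = 77760 / 1147.2 = 67.783 kg/h

ṁ = 67.8 kg/h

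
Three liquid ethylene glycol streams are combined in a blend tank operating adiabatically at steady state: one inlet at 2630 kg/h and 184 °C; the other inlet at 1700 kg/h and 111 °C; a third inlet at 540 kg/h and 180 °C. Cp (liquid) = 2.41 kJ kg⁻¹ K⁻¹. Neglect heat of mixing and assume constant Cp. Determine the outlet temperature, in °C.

Adiabatic, steady state ⇒ Σ ṁᵢCp,ᵢ(T_out − Tᵢ) = 0
T_out = Σ ṁᵢCp,ᵢTᵢ / Σ ṁᵢCp,ᵢ
      = 1.8553e+06 / 11737 = 158.07 °C

T_out = 158 °C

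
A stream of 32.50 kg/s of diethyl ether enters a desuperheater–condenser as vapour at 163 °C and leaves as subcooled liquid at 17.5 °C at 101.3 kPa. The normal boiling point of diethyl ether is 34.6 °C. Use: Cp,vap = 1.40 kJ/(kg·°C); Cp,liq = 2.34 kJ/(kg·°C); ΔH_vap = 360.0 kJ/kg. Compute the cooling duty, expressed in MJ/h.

vapour 163→34.6 °C: -179.76 kJ/kg
condensation at 34.6 °C: -360 kJ/kg
liquid 34.6→17.5 °C: -40.014 kJ/kg
Δh = -179.76 + -360 + -40.014 = -579.77 kJ/kg
Q = ṁ·Δh = 32.50 kg/s × -579.77 kJ/kg = -18843 kJ/s
|Q| = 18843 kW = 67834 MJ/h

Q_c = 67800 MJ/h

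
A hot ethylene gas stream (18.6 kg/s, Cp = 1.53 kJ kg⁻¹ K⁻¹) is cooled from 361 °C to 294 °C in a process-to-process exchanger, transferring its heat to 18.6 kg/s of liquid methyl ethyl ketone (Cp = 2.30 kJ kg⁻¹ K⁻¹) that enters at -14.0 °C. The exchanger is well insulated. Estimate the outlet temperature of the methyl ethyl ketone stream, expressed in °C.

T_c,out = 30.6 °C

Heat released by hot stream: Q = 18.6 × 1.53 × (361 − 294) = 1906.7 kJ/s
Energy balance on cold side (adiabatic exchanger): Q = ṁ_c·Cp_c·(T_c,out − T_c,in)
T_c,out = -14.0 + 1906.7/(18.6 × 2.30) = 30.57 °C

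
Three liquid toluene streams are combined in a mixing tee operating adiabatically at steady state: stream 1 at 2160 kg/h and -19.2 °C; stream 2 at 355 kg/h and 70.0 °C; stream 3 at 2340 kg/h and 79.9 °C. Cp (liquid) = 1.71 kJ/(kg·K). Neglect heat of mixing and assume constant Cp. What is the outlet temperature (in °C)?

T_out = 35.1 °C

Adiabatic, steady state ⇒ Σ ṁᵢCp,ᵢ(T_out − Tᵢ) = 0
Σ ṁᵢCp,ᵢTᵢ = 2160×1.71×-19.2 + 355×1.71×70.0 + 2340×1.71×79.9 = 291290
Σ ṁᵢCp,ᵢ = 2160×1.71 + 355×1.71 + 2340×1.71 = 8302
T_out = 291290 / 8302 = 35.086 °C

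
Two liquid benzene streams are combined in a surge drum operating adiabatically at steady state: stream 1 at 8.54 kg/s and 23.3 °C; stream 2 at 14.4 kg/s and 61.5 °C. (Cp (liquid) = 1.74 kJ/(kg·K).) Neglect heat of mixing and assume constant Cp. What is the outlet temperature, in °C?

T_out = 47.3 °C

No heat crosses the boundary, so H_out = H_in.
T_out = Σ ṁᵢCp,ᵢTᵢ / Σ ṁᵢCp,ᵢ
      = 1887.2 / 39.916 = 47.279 °C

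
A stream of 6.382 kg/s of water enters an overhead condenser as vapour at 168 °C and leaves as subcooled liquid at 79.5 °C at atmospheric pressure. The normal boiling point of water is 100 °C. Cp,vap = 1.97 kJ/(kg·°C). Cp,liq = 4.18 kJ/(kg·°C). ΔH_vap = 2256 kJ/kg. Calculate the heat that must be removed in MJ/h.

vapour 168→100 °C: -133.96 kJ/kg
condensation at 100 °C: -2256 kJ/kg
liquid 100→79.5 °C: -85.69 kJ/kg
Δh = -133.96 + -2256 + -85.69 = -2475.7 kJ/kg
Q = ṁ·Δh = 6.382 kg/s × -2475.7 kJ/kg = -15800 kJ/s
|Q| = 15800 kW = 56879 MJ/h

Q_c = 56900 MJ/h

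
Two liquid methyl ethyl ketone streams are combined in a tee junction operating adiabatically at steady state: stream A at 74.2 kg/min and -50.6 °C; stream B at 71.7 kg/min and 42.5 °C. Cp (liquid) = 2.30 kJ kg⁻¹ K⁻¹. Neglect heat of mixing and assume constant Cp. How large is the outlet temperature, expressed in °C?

Adiabatic, steady state ⇒ Σ ṁᵢCp,ᵢ(T_out − Tᵢ) = 0
T_out = Σ ṁᵢCp,ᵢTᵢ / Σ ṁᵢCp,ᵢ
      = -1626.7 / 335.57 = -4.8476 °C

T_out = -4.85 °C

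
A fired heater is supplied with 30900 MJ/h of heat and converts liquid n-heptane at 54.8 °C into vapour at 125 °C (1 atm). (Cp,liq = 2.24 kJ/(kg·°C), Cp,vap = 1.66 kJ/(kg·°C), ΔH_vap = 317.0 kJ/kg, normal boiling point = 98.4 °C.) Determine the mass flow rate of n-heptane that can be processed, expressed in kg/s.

Δh = 2.24×(98.4−54.8) + 317.0 + 1.66×(125−98.4) = 458.82 kJ/kg
Q = 30900 MJ/h = 8583.3 kJ/s = 8583.3 kJ/s
ṁ = Q/Δh = 8583.3 / 458.82 = 18.707 kg/s

ṁ = 18.7 kg/s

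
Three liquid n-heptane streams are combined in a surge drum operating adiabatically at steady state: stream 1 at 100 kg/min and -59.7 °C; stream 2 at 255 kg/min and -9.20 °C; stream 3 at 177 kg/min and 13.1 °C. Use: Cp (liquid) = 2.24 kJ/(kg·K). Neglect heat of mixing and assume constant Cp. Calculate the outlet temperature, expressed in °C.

Adiabatic, steady state ⇒ Σ ṁᵢCp,ᵢ(T_out − Tᵢ) = 0
T_out = Σ ṁᵢCp,ᵢTᵢ / Σ ṁᵢCp,ᵢ
      = -13434 / 1191.7 = -11.273 °C

T_out = -11.3 °C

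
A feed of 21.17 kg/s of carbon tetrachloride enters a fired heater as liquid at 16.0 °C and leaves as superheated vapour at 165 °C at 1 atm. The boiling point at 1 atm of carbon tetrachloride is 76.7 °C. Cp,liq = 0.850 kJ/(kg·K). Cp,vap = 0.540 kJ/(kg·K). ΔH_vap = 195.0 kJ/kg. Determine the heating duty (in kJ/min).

liquid 16.0→76.7 °C: 51.595 kJ/kg
vaporisation at 76.7 °C: 195 kJ/kg
vapour 76.7→165 °C: 47.682 kJ/kg
Δh = 51.595 + 195 + 47.682 = 294.28 kJ/kg
Q = ṁ·Δh = 21.17 kg/s × 294.28 kJ/kg = 6229.8 kJ/s
|Q| = 6229.8 kW = 373790 kJ/min

Q = 374000 kJ/min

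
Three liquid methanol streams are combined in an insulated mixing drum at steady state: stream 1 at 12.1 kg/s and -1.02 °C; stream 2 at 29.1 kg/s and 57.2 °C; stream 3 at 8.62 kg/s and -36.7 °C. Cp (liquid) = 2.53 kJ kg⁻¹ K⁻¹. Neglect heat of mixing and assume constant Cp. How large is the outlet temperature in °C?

T_out = 26.8 °C

No heat crosses the boundary, so H_out = H_in.
T_out = Σ ṁᵢCp,ᵢTᵢ / Σ ṁᵢCp,ᵢ
      = 3379.6 / 126.04 = 26.813 °C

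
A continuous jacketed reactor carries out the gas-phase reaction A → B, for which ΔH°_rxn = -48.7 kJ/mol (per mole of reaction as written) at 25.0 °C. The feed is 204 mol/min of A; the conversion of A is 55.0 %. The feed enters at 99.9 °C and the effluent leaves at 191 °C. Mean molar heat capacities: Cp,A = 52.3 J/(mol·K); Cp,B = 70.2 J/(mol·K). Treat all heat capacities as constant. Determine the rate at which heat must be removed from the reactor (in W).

Extent of reaction ξ = 0.550 × 204 = 112.2 mol/min
Reaction term: ξ·ΔH°_rxn = 112.2 × -48.7 = -5464.1 kJ/min
Sensible, feed 99.9→25 °C: -799.12 kJ/min
Outlet flows (mol/min): A 91.8, B 112.2
Sensible, products 25→191 °C: 2104.5 kJ/min
Q = ΔH = -4158.8 kJ/min = -69.313 kW
Heat removed = 69313 W

Q_out = 69300 W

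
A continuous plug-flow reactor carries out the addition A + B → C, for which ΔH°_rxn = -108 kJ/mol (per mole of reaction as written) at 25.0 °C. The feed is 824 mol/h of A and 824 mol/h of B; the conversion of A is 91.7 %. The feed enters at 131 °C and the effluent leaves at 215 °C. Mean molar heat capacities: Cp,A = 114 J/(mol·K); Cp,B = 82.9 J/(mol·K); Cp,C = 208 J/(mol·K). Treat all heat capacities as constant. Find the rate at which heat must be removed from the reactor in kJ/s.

Q_out = 18.4 kJ/s

Extent of reaction ξ = 0.917 × 824 = 755.61 mol/h
Reaction term: ξ·ΔH°_rxn = 755.61 × -108 = -81606 kJ/h
Sensible, feed 131→25 °C: -17198 kJ/h
Outlet flows (mol/h): A 68.392, B 68.392, C 755.61
Sensible, products 25→215 °C: 32420 kJ/h
Q = ΔH = -66383 kJ/h = -18.44 kW
Heat removed = 18.44 kJ/s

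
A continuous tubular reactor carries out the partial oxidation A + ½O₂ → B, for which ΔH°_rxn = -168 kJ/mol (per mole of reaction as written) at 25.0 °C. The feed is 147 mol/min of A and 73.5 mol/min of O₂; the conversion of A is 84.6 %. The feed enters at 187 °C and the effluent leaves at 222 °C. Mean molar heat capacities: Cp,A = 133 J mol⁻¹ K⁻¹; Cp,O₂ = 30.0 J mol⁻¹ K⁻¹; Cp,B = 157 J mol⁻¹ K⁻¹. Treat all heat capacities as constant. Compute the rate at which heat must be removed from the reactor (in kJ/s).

Q_out = 332 kJ/s

Extent of reaction ξ = 0.846 × 147 = 124.36 mol/min
Reaction term: ξ·ΔH°_rxn = 124.36 × -168 = -20893 kJ/min
Sensible, feed 187→25 °C: -3524.5 kJ/min
Outlet flows (mol/min): A 22.638, O₂ 11.319, B 124.36
Sensible, products 25→222 °C: 4506.4 kJ/min
Q = ΔH = -19911 kJ/min = -331.85 kW
Heat removed = 331.85 kJ/s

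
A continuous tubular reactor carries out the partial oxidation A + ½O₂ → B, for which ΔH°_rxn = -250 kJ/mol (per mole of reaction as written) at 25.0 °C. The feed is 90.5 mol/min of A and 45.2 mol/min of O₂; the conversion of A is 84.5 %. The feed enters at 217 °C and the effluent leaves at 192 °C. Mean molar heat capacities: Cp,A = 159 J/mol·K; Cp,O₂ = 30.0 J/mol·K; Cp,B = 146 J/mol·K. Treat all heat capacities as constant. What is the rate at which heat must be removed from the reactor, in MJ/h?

Q_out = 1190 MJ/h

Extent of reaction ξ = 0.845 × 90.5 = 76.472 mol/min
Reaction term: ξ·ΔH°_rxn = 76.472 × -250 = -19118 kJ/min
Sensible, feed 217→25 °C: -3023.1 kJ/min
Outlet flows (mol/min): A 14.028, O₂ 6.9638, B 76.472
Sensible, products 25→192 °C: 2271.9 kJ/min
Q = ΔH = -19869 kJ/min = -331.16 kW
Heat removed = 1192.2 MJ/h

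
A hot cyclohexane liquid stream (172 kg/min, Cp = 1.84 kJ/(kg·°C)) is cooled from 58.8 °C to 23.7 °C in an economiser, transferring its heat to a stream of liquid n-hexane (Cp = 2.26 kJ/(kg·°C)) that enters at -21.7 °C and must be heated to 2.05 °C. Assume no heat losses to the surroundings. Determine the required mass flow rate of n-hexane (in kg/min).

Heat released by hot stream: Q = 172 × 1.84 × (58.8 − 23.7) = 11108 kJ/min
Energy balance on cold side (adiabatic exchanger): Q = ṁ_c·Cp_c·(T_c,out − T_c,in)
ṁ_c = 11108 / [2.26 × (2.05 − -21.7)] = 206.96 kg/min

ṁ_c = 207 kg/min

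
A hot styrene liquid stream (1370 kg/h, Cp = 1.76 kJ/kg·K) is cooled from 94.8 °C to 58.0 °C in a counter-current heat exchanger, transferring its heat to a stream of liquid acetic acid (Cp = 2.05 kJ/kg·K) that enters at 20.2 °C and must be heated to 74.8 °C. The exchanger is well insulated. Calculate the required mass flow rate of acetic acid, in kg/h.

ṁ_c = 793 kg/h

Heat released by hot stream: Q = 1370 × 1.76 × (94.8 − 58.0) = 88732 kJ/h
Energy balance on cold side (adiabatic exchanger): Q = ṁ_c·Cp_c·(T_c,out − T_c,in)
ṁ_c = 88732 / [2.05 × (74.8 − 20.2)] = 792.75 kg/h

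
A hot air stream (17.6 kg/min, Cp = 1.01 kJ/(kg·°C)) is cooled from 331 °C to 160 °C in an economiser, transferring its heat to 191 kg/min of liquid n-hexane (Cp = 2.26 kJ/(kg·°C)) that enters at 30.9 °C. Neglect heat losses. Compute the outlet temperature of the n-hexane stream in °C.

Heat released by hot stream: Q = 17.6 × 1.01 × (331 − 160) = 3039.7 kJ/min
Energy balance on cold side (adiabatic exchanger): Q = ṁ_c·Cp_c·(T_c,out − T_c,in)
T_c,out = 30.9 + 3039.7/(191 × 2.26) = 37.942 °C

T_c,out = 37.9 °C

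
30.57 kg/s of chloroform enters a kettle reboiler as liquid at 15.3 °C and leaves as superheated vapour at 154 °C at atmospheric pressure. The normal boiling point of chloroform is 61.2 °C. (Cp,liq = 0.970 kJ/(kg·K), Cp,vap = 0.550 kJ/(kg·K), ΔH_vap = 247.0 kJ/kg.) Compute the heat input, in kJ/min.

Q = 628000 kJ/min

liquid 15.3→61.2 °C: 44.523 kJ/kg
vaporisation at 61.2 °C: 247 kJ/kg
vapour 61.2→154 °C: 51.04 kJ/kg
Δh = 44.523 + 247 + 51.04 = 342.56 kJ/kg
Q = ṁ·Δh = 30.57 kg/s × 342.56 kJ/kg = 10472 kJ/s
|Q| = 10472 kW = 628330 kJ/min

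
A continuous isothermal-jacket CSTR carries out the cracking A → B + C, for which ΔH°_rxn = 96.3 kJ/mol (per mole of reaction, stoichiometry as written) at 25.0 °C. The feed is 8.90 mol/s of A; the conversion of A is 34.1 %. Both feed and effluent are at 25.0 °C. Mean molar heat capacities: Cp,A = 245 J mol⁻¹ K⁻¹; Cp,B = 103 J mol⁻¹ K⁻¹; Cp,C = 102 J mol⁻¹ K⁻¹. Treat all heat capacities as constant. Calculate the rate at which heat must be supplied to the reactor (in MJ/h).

Q_in = 1050 MJ/h

Extent of reaction ξ = 0.341 × 8.90 = 3.0349 mol/s
Reaction term: ξ·ΔH°_rxn = 3.0349 × 96.3 = 292.26 kJ/s
Q = ΔH = 292.26 kJ/s = 292.26 kW
Heat supplied = 1052.1 MJ/h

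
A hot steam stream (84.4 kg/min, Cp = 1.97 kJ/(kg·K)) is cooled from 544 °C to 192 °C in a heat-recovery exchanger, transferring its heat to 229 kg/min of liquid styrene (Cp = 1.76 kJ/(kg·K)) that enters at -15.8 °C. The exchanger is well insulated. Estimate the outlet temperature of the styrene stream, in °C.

T_c,out = 129 °C

Heat released by hot stream: Q = 84.4 × 1.97 × (544 − 192) = 58526 kJ/min
Energy balance on cold side (adiabatic exchanger): Q = ṁ_c·Cp_c·(T_c,out − T_c,in)
T_c,out = -15.8 + 58526/(229 × 1.76) = 129.41 °C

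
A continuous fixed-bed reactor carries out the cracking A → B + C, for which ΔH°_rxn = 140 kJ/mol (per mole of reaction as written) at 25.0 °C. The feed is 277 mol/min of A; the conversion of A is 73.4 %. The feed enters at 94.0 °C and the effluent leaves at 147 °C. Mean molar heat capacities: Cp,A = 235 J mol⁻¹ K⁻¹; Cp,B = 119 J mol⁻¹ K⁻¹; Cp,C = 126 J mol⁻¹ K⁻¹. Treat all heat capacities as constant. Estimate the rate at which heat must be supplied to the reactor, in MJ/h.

Q_in = 1930 MJ/h

Extent of reaction ξ = 0.734 × 277 = 203.32 mol/min
Reaction term: ξ·ΔH°_rxn = 203.32 × 140 = 28465 kJ/min
Sensible, feed 94.0→25 °C: -4491.6 kJ/min
Outlet flows (mol/min): A 73.682, B 203.32, C 203.32
Sensible, products 25→147 °C: 8189.6 kJ/min
Q = ΔH = 32163 kJ/min = 536.04 kW
Heat supplied = 1929.8 MJ/h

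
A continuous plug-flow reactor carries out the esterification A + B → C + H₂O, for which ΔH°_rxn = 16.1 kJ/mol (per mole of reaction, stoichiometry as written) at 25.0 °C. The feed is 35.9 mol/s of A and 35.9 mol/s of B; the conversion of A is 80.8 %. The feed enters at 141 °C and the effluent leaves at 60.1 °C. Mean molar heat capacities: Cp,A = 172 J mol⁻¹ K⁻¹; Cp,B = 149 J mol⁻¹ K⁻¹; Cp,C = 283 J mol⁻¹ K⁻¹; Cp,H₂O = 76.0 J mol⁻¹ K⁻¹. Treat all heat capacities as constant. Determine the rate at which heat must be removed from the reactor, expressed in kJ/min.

Extent of reaction ξ = 0.808 × 35.9 = 29.007 mol/s
Reaction term: ξ·ΔH°_rxn = 29.007 × 16.1 = 467.02 kJ/s
Sensible, feed 141→25 °C: -1336.8 kJ/s
Outlet flows (mol/s): A 6.8928, B 6.8928, C 29.007, H₂O 29.007
Sensible, products 25→60.1 °C: 443.18 kJ/s
Q = ΔH = -426.58 kJ/s = -426.58 kW
Heat removed = 25595 kJ/min

Q_out = 25600 kJ/min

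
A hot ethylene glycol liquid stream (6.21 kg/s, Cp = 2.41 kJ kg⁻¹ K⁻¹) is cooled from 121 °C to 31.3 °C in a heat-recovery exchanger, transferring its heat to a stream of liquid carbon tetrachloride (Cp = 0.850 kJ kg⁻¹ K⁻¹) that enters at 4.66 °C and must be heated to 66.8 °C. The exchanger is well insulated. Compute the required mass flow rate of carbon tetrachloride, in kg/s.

ṁ_c = 25.4 kg/s

Heat released by hot stream: Q = 6.21 × 2.41 × (121 − 31.3) = 1342.5 kJ/s
Energy balance on cold side (adiabatic exchanger): Q = ṁ_c·Cp_c·(T_c,out − T_c,in)
ṁ_c = 1342.5 / [0.850 × (66.8 − 4.66)] = 25.416 kg/s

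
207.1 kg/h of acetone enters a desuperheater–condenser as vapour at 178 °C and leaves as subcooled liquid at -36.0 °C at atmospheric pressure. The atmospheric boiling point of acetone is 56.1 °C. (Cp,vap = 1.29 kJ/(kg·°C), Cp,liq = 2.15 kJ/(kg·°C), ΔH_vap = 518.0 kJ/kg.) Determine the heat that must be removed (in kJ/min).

Q_c = 3010 kJ/min

vapour 178→56.1 °C: -157.25 kJ/kg
condensation at 56.1 °C: -518 kJ/kg
liquid 56.1→-36.0 °C: -198.01 kJ/kg
Δh = -157.25 + -518 + -198.01 = -873.27 kJ/kg
Q = ṁ·Δh = 207.1 kg/h × -873.27 kJ/kg = -180850 kJ/h
|Q| = 50.237 kW = 3014.2 kJ/min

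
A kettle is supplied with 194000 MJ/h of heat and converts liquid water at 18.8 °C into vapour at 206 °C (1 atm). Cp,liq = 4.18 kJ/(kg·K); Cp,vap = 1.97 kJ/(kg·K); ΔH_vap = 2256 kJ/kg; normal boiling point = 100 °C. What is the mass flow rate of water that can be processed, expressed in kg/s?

Δh = 4.18×(100−18.8) + 2256 + 1.97×(206−100) = 2804.2 kJ/kg
Q = 194000 MJ/h = 53889 kJ/s = 53889 kJ/s
ṁ = Q/Δh = 53889 / 2804.2 = 19.217 kg/s

ṁ = 19.2 kg/s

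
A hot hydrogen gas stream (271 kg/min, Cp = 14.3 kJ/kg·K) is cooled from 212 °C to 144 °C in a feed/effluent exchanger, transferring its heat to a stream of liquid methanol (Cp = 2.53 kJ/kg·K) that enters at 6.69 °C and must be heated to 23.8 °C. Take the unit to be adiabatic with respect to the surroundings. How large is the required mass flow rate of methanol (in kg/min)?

ṁ_c = 6090 kg/min

Heat released by hot stream: Q = 271 × 14.3 × (212 − 144) = 263520 kJ/min
Energy balance on cold side (adiabatic exchanger): Q = ṁ_c·Cp_c·(T_c,out − T_c,in)
ṁ_c = 263520 / [2.53 × (23.8 − 6.69)] = 6087.6 kg/min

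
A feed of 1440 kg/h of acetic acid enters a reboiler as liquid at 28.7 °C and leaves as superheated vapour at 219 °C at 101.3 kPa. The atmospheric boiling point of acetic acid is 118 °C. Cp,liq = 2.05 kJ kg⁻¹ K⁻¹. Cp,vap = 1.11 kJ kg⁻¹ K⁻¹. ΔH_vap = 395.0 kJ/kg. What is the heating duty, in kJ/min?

Q = 16600 kJ/min

liquid 28.7→118 °C: 183.06 kJ/kg
vaporisation at 118 °C: 395 kJ/kg
vapour 118→219 °C: 112.11 kJ/kg
Δh = 183.06 + 395 + 112.11 = 690.17 kJ/kg
Q = ṁ·Δh = 1440 kg/h × 690.17 kJ/kg = 993850 kJ/h
|Q| = 276.07 kW = 16564 kJ/min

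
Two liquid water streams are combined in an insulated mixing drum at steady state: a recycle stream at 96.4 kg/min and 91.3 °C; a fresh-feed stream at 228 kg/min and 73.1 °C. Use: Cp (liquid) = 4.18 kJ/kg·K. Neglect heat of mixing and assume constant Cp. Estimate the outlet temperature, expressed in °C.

T_out = 78.5 °C

No heat crosses the boundary, so H_out = H_in.
Σ ṁᵢCp,ᵢTᵢ = 96.4×4.18×91.3 + 228×4.18×73.1 = 106460
Σ ṁᵢCp,ᵢ = 96.4×4.18 + 228×4.18 = 1356
T_out = 106460 / 1356 = 78.508 °C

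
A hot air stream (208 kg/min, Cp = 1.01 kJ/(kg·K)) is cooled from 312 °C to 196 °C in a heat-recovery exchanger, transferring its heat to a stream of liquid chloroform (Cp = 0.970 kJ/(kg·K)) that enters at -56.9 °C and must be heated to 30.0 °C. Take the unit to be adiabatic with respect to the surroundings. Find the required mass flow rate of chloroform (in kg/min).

Heat released by hot stream: Q = 208 × 1.01 × (312 − 196) = 24369 kJ/min
Energy balance on cold side (adiabatic exchanger): Q = ṁ_c·Cp_c·(T_c,out − T_c,in)
ṁ_c = 24369 / [0.970 × (30.0 − -56.9)] = 289.1 kg/min

ṁ_c = 289 kg/min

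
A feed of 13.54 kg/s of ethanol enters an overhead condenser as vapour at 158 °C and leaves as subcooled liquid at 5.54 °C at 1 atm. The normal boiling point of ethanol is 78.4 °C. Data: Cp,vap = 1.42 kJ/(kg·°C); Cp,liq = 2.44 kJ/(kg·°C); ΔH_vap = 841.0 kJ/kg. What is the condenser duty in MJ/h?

Q_c = 55200 MJ/h

vapour 158→78.4 °C: -113.03 kJ/kg
condensation at 78.4 °C: -841 kJ/kg
liquid 78.4→5.54 °C: -177.78 kJ/kg
Δh = -113.03 + -841 + -177.78 = -1131.8 kJ/kg
Q = ṁ·Δh = 13.54 kg/s × -1131.8 kJ/kg = -15325 kJ/s
|Q| = 15325 kW = 55169 MJ/h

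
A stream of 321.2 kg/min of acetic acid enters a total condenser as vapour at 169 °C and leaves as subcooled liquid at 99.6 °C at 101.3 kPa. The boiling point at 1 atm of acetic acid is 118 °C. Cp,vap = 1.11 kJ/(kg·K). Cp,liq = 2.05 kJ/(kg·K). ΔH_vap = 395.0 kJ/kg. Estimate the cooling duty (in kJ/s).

Q_c = 2620 kJ/s

vapour 169→118 °C: -56.61 kJ/kg
condensation at 118 °C: -395 kJ/kg
liquid 118→99.6 °C: -37.72 kJ/kg
Δh = -56.61 + -395 + -37.72 = -489.33 kJ/kg
Q = ṁ·Δh = 321.2 kg/min × -489.33 kJ/kg = -157170 kJ/min
|Q| = 2619.5 kW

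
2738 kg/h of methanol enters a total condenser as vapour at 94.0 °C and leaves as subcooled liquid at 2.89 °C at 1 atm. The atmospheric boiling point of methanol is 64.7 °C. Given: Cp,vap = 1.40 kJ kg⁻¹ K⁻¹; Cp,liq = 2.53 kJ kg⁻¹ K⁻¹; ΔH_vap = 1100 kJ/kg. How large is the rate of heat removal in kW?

vapour 94.0→64.7 °C: -41.02 kJ/kg
condensation at 64.7 °C: -1100 kJ/kg
liquid 64.7→2.89 °C: -156.38 kJ/kg
Δh = -41.02 + -1100 + -156.38 = -1297.4 kJ/kg
Q = ṁ·Δh = 2738 kg/h × -1297.4 kJ/kg = -3.5523e+06 kJ/h
|Q| = 986.74 kW

Q_c = 987 kW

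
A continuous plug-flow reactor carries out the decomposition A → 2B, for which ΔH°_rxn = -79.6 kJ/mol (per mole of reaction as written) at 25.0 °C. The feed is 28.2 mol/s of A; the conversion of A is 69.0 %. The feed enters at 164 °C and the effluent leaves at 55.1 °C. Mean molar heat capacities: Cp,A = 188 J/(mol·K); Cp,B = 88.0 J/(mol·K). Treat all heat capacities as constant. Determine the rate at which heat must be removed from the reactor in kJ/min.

Extent of reaction ξ = 0.690 × 28.2 = 19.458 mol/s
Reaction term: ξ·ΔH°_rxn = 19.458 × -79.6 = -1548.9 kJ/s
Sensible, feed 164→25 °C: -736.92 kJ/s
Outlet flows (mol/s): A 8.742, B 38.916
Sensible, products 25→55.1 °C: 152.55 kJ/s
Q = ΔH = -2133.2 kJ/s = -2133.2 kW
Heat removed = 127990 kJ/min

Q_out = 128000 kJ/min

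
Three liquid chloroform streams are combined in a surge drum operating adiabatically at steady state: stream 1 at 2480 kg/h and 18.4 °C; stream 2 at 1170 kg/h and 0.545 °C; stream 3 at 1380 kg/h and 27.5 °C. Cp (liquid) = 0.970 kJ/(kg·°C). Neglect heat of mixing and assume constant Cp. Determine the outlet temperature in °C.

No heat crosses the boundary, so H_out = H_in.
T_out = Σ ṁᵢCp,ᵢTᵢ / Σ ṁᵢCp,ᵢ
      = 81693 / 4879.1 = 16.743 °C

T_out = 16.7 °C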